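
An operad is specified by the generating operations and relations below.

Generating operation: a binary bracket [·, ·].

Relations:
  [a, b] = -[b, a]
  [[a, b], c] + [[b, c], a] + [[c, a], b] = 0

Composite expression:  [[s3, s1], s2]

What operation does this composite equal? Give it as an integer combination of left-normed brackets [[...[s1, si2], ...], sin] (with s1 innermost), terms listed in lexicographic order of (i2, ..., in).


-[[s1, s3], s2]

Skip Jacobi rewriting: expand, keep s1-initial words, read off terms.
Composite bracket: [[s3, s1], s2]
Under [a, b] = ab - ba we get 4 signed associative words (2^2 = 4).
Keep just the words that open with s1:
  s1s3s2 (sign -1) contributes -[[s1, s3], s2]


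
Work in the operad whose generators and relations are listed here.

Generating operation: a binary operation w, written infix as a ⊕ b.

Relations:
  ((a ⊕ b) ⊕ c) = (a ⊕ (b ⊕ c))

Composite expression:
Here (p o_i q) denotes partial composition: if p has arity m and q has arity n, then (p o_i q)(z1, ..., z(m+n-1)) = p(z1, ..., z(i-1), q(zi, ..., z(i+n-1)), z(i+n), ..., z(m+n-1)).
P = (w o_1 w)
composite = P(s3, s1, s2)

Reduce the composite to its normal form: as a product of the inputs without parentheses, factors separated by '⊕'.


The w-tree's shape is irrelevant; the s-reading-order decides.
(s3 ⊕ s1) unparenthesizes to s3 ⊕ s1
((s3 ⊕ s1) ⊕ s2) unparenthesizes to s3 ⊕ s1 ⊕ s2

s3 ⊕ s1 ⊕ s2


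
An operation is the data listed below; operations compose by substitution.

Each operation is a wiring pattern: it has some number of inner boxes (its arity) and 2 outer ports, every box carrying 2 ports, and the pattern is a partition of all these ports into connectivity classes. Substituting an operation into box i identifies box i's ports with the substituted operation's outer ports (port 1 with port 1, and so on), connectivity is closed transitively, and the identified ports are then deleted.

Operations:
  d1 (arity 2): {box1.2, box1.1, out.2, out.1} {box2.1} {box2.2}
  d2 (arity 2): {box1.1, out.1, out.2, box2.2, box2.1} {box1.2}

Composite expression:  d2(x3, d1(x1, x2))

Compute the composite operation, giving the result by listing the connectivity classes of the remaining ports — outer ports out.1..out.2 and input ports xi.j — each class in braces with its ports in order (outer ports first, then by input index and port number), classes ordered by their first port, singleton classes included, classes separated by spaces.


After gluing at d2, chains via deleted ports link the x-ports.
stage d1: inputs (x1, x2), connectivity {out.1, out.2, x1.1, x1.2} {x2.1} {x2.2}, out.j its boundary
stage d2: inputs (x3, x1, x2), connectivity {out.1, out.2, x1.1, x1.2, x3.1} {x2.1} {x2.2} {x3.2}, out.j its boundary

{out.1, out.2, x1.1, x1.2, x3.1} {x2.1} {x2.2} {x3.2}


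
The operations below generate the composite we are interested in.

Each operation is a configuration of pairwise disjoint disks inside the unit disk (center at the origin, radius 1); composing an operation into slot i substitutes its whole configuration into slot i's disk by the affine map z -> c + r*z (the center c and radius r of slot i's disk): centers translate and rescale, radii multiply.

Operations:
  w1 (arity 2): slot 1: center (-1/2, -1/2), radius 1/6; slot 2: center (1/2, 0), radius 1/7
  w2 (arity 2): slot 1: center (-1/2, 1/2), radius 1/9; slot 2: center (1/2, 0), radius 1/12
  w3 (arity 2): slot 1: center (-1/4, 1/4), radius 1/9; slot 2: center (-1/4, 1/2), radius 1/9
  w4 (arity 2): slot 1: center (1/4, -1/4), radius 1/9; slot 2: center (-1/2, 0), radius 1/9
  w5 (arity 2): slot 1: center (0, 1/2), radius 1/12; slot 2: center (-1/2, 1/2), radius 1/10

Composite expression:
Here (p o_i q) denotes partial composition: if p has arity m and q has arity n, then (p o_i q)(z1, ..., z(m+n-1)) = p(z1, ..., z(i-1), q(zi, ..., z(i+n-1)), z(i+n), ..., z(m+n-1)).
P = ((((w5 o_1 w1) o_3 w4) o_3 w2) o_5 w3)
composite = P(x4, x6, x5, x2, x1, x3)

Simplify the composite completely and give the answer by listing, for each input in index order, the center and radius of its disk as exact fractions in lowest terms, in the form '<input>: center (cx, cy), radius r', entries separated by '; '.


x1: center (-199/360, 181/360), radius 1/810; x2: center (-169/360, 19/40), radius 1/1080; x3: center (-199/360, 91/180), radius 1/810; x4: center (-1/24, 11/24), radius 1/72; x5: center (-173/360, 173/360), radius 1/810; x6: center (1/24, 1/2), radius 1/84


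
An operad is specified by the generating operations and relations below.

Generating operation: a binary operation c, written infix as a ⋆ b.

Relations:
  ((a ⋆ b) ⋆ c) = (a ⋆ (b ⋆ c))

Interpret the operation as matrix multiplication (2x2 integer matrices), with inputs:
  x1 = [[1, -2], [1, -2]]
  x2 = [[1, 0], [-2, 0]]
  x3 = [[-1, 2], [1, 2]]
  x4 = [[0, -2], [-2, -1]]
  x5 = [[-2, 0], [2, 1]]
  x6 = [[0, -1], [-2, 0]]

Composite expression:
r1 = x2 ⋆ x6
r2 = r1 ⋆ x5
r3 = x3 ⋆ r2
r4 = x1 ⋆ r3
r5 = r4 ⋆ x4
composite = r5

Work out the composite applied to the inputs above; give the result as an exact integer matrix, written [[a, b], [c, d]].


(x2 ⋆ x6) = [[0, -1], [0, 2]]
((x2 ⋆ x6) ⋆ x5) = [[-2, -1], [4, 2]]
(x3 ⋆ ((x2 ⋆ x6) ⋆ x5)) = [[10, 5], [6, 3]]
(x1 ⋆ (x3 ⋆ ((x2 ⋆ x6) ⋆ x5))) = [[-2, -1], [-2, -1]]
((x1 ⋆ (x3 ⋆ ((x2 ⋆ x6) ⋆ x5))) ⋆ x4) = [[2, 5], [2, 5]]

[[2, 5], [2, 5]]


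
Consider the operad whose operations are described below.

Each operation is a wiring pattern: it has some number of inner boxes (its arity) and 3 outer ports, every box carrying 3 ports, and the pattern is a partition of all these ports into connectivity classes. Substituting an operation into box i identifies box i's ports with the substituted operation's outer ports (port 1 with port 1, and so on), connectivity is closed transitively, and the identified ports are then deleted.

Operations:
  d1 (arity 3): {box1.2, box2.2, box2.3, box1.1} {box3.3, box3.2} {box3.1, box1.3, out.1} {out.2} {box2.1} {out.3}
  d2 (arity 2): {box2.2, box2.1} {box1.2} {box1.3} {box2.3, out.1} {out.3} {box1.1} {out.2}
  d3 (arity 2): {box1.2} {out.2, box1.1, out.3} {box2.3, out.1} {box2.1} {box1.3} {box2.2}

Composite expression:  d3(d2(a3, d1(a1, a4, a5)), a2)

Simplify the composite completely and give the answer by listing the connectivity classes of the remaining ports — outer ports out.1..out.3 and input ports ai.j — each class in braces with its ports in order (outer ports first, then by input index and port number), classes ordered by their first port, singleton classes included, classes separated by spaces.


Two ports join when wires chain via d3-identified ports.
through d1, on inputs (a1, a4, a5): {out.1, a1.3, a5.1} {out.2} {out.3} {a1.1, a1.2, a4.2, a4.3} {a4.1} {a5.2, a5.3} (out.j = stage outer ports)
through d2, on inputs (a3, a1, a4, a5): {out.1} {out.2} {out.3} {a1.1, a1.2, a4.2, a4.3} {a1.3, a5.1} {a3.1} {a3.2} {a3.3} {a4.1} {a5.2, a5.3} (out.j = stage outer ports)
through d3, on inputs (a3, a1, a4, a5, a2): {out.1, a2.3} {out.2, out.3} {a1.1, a1.2, a4.2, a4.3} {a1.3, a5.1} {a2.1} {a2.2} {a3.1} {a3.2} {a3.3} {a4.1} {a5.2, a5.3} (out.j = stage outer ports)

{out.1, a2.3} {out.2, out.3} {a1.1, a1.2, a4.2, a4.3} {a1.3, a5.1} {a2.1} {a2.2} {a3.1} {a3.2} {a3.3} {a4.1} {a5.2, a5.3}


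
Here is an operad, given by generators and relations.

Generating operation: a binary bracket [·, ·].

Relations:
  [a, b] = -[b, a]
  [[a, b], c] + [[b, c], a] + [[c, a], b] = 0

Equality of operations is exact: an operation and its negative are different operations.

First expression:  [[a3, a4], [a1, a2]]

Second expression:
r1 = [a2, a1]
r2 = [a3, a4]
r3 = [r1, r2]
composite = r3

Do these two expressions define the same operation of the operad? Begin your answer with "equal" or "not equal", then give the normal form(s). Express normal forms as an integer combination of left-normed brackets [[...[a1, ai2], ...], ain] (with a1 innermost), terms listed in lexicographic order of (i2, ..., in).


equal; both compose to -[[[a1, a2], a3], a4] + [[[a1, a2], a4], a3]

The first expression, normalized: -[[[a1, a2], a3], a4] + [[[a1, a2], a4], a3]
The second expression, normalized: -[[[a1, a2], a3], a4] + [[[a1, a2], a4], a3]
The normal forms match — equal.


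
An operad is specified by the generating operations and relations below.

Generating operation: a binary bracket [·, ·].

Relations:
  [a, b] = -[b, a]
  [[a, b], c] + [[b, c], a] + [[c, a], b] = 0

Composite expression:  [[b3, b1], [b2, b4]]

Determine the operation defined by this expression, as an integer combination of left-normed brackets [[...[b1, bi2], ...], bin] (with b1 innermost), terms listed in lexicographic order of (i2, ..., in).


A multilinear Lie element is pinned by b1-initial words (b1 innermost).
Composite bracket: [[b3, b1], [b2, b4]]
The bracket unfolds into 8 signed words via [a, b] = ab - ba (2^3 = 8).
Keep just the words that open with b1:
  b1b3b2b4 (sign -1) contributes -[[[b1, b3], b2], b4]
  b1b3b4b2 (sign +1) contributes +[[[b1, b3], b4], b2]

-[[[b1, b3], b2], b4] + [[[b1, b3], b4], b2]


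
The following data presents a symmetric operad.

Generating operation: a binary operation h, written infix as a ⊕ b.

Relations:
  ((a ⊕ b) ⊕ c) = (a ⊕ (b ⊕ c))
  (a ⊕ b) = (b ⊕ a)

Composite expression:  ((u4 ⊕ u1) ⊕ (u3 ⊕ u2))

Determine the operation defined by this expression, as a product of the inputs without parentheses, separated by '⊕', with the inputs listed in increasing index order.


With h associative and commutative, the u-input set is all that matters.
(u4 ⊕ u1) unparenthesizes to u4 ⊕ u1
(u3 ⊕ u2) unparenthesizes to u3 ⊕ u2
((u4 ⊕ u1) ⊕ (u3 ⊕ u2)) unparenthesizes to u4 ⊕ u1 ⊕ u3 ⊕ u2
the factors in increasing index order: u1 ⊕ u2 ⊕ u3 ⊕ u4

u1 ⊕ u2 ⊕ u3 ⊕ u4


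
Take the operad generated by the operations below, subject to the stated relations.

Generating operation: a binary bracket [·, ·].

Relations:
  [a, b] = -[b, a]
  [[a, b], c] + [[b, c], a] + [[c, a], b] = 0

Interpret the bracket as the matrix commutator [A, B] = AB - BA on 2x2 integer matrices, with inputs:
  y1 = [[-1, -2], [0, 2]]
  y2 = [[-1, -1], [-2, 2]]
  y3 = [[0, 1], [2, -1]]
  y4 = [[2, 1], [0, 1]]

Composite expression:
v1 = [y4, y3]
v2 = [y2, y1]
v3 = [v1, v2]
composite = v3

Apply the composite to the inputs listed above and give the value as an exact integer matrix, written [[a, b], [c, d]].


[[6, 12], [-8, -6]]

[y4, y3] = [[2, 0], [-2, -2]]
[y2, y1] = [[-4, 3], [6, 4]]
[[y4, y3], [y2, y1]] = [[6, 12], [-8, -6]]


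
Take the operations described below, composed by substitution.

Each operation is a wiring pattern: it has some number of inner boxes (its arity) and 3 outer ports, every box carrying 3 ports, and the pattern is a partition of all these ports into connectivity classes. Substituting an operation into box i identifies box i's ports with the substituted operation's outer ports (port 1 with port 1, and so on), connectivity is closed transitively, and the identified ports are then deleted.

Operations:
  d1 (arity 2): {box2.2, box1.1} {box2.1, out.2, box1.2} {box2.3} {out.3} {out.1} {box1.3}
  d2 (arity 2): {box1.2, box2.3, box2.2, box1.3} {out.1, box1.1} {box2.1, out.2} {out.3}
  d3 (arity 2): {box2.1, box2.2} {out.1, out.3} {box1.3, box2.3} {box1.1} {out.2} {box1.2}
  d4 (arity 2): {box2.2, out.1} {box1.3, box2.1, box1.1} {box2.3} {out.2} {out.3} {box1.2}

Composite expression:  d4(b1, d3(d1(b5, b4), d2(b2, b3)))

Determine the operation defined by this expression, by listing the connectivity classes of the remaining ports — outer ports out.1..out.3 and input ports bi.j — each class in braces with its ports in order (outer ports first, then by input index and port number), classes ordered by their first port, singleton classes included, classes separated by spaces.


{out.1} {out.2} {out.3} {b1.1, b1.3} {b1.2} {b2.1, b3.1} {b2.2, b2.3, b3.2, b3.3} {b4.1, b5.2} {b4.2, b5.1} {b4.3} {b5.3}

Reachability decides: close wires over d4-identified ports.
d1 over (b5, b4) gives {out.1} {out.2, b4.1, b5.2} {out.3} {b4.2, b5.1} {b4.3} {b5.3}, out.j being that stage's outer ports
d2 over (b2, b3) gives {out.1, b2.1} {out.2, b3.1} {out.3} {b2.2, b2.3, b3.2, b3.3}, out.j being that stage's outer ports
d3 over (b5, b4, b2, b3) gives {out.1, out.3} {out.2} {b2.1, b3.1} {b2.2, b2.3, b3.2, b3.3} {b4.1, b5.2} {b4.2, b5.1} {b4.3} {b5.3}, out.j being that stage's outer ports
d4 over (b1, b5, b4, b2, b3) gives {out.1} {out.2} {out.3} {b1.1, b1.3} {b1.2} {b2.1, b3.1} {b2.2, b2.3, b3.2, b3.3} {b4.1, b5.2} {b4.2, b5.1} {b4.3} {b5.3}, out.j being that stage's outer ports


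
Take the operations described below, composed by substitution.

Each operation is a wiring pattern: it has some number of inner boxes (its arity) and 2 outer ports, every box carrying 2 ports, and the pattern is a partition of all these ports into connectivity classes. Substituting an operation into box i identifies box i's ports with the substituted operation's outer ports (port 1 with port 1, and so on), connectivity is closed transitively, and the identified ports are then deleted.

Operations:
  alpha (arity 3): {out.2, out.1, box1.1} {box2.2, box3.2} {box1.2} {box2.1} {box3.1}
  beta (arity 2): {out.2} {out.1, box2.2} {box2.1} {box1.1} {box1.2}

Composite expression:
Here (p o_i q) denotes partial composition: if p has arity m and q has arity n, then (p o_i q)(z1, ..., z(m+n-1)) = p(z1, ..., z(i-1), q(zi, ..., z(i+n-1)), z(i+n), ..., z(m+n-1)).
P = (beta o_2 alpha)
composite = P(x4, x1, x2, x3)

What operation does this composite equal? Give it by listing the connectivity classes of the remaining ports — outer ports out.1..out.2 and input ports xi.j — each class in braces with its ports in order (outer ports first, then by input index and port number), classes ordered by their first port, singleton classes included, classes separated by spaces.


{out.1, x1.1} {out.2} {x1.2} {x2.1} {x2.2, x3.2} {x3.1} {x4.1} {x4.2}

Treat the ports identified at beta as solder joints: merge, then drop.
alpha over (x1, x2, x3) gives {out.1, out.2, x1.1} {x1.2} {x2.1} {x2.2, x3.2} {x3.1}, out.j being that stage's outer ports
beta over (x4, x1, x2, x3) gives {out.1, x1.1} {out.2} {x1.2} {x2.1} {x2.2, x3.2} {x3.1} {x4.1} {x4.2}, out.j being that stage's outer ports


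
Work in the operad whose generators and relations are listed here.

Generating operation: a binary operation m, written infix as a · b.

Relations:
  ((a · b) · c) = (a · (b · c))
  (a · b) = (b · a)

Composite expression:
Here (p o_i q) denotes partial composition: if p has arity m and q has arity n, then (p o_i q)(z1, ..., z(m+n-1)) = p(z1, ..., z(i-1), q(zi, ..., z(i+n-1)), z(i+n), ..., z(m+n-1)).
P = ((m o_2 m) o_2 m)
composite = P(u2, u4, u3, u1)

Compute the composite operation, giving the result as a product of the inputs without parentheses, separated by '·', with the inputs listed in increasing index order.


u1 · u2 · u3 · u4

Any arrangement under m is one operation, so sort the u-inputs.
(u4 · u3) flattens to u4 · u3
((u4 · u3) · u1) flattens to u4 · u3 · u1
(u2 · ((u4 · u3) · u1)) flattens to u2 · u4 · u3 · u1
putting the inputs in ascending order: u1 · u2 · u3 · u4


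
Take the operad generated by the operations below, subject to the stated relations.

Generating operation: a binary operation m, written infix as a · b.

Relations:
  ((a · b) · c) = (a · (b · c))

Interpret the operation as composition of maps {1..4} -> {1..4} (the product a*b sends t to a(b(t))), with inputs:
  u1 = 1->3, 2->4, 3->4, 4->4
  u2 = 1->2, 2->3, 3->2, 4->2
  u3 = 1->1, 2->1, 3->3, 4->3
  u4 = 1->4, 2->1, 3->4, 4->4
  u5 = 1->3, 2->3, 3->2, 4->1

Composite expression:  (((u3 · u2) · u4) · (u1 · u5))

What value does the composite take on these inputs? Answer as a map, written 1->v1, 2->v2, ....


(u3 · u2) = 1->1, 2->3, 3->1, 4->1
((u3 · u2) · u4) = 1->1, 2->1, 3->1, 4->1
(u1 · u5) = 1->4, 2->4, 3->4, 4->3
(((u3 · u2) · u4) · (u1 · u5)) = 1->1, 2->1, 3->1, 4->1

1->1, 2->1, 3->1, 4->1


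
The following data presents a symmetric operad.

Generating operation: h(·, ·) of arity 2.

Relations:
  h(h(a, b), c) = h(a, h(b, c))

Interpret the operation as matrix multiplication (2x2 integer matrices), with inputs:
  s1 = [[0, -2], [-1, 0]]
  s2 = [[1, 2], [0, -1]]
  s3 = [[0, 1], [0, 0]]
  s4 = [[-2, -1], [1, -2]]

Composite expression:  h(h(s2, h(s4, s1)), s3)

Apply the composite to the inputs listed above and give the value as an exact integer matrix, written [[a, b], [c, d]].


h(s4, s1) = [[1, 4], [2, -2]]
h(s2, h(s4, s1)) = [[5, 0], [-2, 2]]
h(h(s2, h(s4, s1)), s3) = [[0, 5], [0, -2]]

[[0, 5], [0, -2]]


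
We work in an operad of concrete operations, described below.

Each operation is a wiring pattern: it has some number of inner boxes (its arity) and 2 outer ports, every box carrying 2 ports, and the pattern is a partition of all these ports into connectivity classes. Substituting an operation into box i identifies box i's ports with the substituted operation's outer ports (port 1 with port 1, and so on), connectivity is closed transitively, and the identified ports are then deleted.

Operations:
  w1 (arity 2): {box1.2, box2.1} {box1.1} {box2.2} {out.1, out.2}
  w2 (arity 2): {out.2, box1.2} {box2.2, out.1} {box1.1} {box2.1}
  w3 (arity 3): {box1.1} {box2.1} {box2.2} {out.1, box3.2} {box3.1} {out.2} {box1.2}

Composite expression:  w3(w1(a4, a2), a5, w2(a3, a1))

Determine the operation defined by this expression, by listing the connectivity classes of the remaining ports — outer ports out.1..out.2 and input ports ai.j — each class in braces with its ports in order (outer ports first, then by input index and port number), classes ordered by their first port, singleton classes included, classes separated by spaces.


{out.1, a3.2} {out.2} {a1.1} {a1.2} {a2.1, a4.2} {a2.2} {a3.1} {a4.1} {a5.1} {a5.2}

After gluing at w3, chains via deleted ports link the a-ports.
after w1, the pattern on (a4, a2) reads {out.1, out.2} {a2.1, a4.2} {a2.2} {a4.1} (out.j = its outer ports)
after w2, the pattern on (a3, a1) reads {out.1, a1.2} {out.2, a3.2} {a1.1} {a3.1} (out.j = its outer ports)
after w3, the pattern on (a4, a2, a5, a3, a1) reads {out.1, a3.2} {out.2} {a1.1} {a1.2} {a2.1, a4.2} {a2.2} {a3.1} {a4.1} {a5.1} {a5.2} (out.j = its outer ports)


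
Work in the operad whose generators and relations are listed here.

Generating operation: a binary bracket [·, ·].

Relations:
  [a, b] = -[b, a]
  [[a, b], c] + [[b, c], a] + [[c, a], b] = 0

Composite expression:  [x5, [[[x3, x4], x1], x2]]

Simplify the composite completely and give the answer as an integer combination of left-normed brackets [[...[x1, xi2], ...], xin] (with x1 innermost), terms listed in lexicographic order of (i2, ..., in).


Left-normed coefficients sit on the x1-initial expansion words.
Composite bracket: [x5, [[[x3, x4], x1], x2]]
Applying ab - ba throughout gives 16 signed words (2^4 = 16).
Collect the words opening with x1:
  x1x3x4x2x5 appears with sign +1, giving the term +[[[[x1, x3], x4], x2], x5]
  x1x4x3x2x5 appears with sign -1, giving the term -[[[[x1, x4], x3], x2], x5]

[[[[x1, x3], x4], x2], x5] - [[[[x1, x4], x3], x2], x5]


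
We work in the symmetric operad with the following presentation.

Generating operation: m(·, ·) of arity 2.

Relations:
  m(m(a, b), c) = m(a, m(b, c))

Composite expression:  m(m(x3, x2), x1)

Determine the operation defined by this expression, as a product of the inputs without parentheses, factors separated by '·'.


x3 · x2 · x1

The m-tree's shape is irrelevant; the x-reading-order decides.
m(x3, x2) linearizes to x3 · x2
m(m(x3, x2), x1) linearizes to x3 · x2 · x1


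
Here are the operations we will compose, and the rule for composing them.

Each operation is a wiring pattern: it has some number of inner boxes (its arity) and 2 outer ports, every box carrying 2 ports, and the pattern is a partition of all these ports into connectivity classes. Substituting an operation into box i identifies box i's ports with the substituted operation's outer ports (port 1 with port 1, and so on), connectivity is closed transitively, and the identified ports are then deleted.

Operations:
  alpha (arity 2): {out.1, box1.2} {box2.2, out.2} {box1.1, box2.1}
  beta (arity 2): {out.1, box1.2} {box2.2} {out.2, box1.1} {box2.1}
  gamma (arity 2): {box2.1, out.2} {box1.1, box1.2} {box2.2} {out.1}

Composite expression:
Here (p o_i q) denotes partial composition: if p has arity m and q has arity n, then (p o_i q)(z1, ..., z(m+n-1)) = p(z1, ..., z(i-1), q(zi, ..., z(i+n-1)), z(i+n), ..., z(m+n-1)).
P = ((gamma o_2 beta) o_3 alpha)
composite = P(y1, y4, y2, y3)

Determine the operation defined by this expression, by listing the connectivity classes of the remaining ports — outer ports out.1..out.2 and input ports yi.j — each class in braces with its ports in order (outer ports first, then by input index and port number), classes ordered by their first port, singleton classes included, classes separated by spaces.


{out.1} {out.2, y4.2} {y1.1, y1.2} {y2.1, y3.1} {y2.2} {y3.2} {y4.1}

Reachability decides: close wires over gamma-identified ports.
stage alpha: inputs (y2, y3), connectivity {out.1, y2.2} {out.2, y3.2} {y2.1, y3.1}, out.j its boundary
stage beta: inputs (y4, y2, y3), connectivity {out.1, y4.2} {out.2, y4.1} {y2.1, y3.1} {y2.2} {y3.2}, out.j its boundary
stage gamma: inputs (y1, y4, y2, y3), connectivity {out.1} {out.2, y4.2} {y1.1, y1.2} {y2.1, y3.1} {y2.2} {y3.2} {y4.1}, out.j its boundary


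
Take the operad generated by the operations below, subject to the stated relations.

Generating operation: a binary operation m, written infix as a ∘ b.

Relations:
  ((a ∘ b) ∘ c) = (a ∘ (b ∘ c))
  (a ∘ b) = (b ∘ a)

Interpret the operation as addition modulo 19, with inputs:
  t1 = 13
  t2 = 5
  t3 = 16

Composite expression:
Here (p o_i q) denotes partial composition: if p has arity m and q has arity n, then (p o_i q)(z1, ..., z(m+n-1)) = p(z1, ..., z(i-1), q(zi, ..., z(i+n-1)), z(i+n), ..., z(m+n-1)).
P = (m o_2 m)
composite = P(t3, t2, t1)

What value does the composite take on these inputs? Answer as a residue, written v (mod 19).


15 (mod 19)

(t2 ∘ t1) = 18
(t3 ∘ (t2 ∘ t1)) = 15


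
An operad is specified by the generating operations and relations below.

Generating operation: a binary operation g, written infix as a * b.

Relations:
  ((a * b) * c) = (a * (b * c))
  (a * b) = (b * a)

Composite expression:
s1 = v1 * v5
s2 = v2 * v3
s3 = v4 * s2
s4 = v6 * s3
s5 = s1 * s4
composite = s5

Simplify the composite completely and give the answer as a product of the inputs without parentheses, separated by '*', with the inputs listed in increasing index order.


v1 * v2 * v3 * v4 * v5 * v6

Reordering under g is free, so list the v-inputs canonically.
(v1 * v5) spells out as v1 * v5
(v2 * v3) spells out as v2 * v3
(v4 * (v2 * v3)) spells out as v4 * v2 * v3
(v6 * (v4 * (v2 * v3))) spells out as v6 * v4 * v2 * v3
((v1 * v5) * (v6 * (v4 * (v2 * v3)))) spells out as v1 * v5 * v6 * v4 * v2 * v3
rearranged into index order: v1 * v2 * v3 * v4 * v5 * v6


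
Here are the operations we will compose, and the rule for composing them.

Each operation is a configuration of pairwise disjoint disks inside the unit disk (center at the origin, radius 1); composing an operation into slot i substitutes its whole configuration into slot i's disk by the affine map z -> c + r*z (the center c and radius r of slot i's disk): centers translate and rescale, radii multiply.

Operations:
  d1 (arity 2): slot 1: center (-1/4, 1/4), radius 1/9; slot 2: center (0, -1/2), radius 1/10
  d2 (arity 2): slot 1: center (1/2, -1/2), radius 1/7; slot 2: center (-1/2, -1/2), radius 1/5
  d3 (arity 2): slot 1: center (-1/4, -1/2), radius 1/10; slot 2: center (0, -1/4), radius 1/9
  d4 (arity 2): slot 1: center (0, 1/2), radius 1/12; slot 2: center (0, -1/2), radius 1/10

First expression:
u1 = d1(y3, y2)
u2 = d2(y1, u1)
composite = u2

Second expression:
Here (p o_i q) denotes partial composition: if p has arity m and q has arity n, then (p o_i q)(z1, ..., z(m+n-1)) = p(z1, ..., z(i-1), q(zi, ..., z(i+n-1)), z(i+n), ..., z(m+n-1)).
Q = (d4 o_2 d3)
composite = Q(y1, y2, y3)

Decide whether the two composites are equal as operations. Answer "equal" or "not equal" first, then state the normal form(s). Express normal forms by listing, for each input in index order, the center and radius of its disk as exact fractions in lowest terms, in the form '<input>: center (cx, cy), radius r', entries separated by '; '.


Reducing the first expression gives y1: center (1/2, -1/2), radius 1/7; y2: center (-1/2, -3/5), radius 1/50; y3: center (-11/20, -9/20), radius 1/45
Reducing the second expression gives y1: center (0, 1/2), radius 1/12; y2: center (-1/40, -11/20), radius 1/100; y3: center (0, -21/40), radius 1/90
No match — not equal.

not equal; first: y1: center (1/2, -1/2), radius 1/7; y2: center (-1/2, -3/5), radius 1/50; y3: center (-11/20, -9/20), radius 1/45; second: y1: center (0, 1/2), radius 1/12; y2: center (-1/40, -11/20), radius 1/100; y3: center (0, -21/40), radius 1/90


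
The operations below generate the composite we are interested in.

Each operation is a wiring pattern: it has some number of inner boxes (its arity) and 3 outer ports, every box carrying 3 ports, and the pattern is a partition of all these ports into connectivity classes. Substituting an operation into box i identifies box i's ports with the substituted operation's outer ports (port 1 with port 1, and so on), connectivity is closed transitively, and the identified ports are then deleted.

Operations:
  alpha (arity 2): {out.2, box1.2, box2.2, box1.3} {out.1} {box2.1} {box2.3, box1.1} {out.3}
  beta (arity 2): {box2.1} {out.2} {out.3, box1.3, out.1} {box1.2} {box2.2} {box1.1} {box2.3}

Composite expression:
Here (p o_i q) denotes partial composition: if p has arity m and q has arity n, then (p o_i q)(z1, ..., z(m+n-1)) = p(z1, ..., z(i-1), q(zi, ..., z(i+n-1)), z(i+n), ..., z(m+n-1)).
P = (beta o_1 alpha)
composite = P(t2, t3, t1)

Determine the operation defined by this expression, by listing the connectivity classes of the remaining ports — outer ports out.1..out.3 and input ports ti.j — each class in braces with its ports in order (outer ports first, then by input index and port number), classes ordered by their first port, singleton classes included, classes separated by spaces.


Two ports join when wires chain via beta-identified ports.
composing alpha on (t2, t3), with out.j its own outer ports: {out.1} {out.2, t2.2, t2.3, t3.2} {out.3} {t2.1, t3.3} {t3.1}
composing beta on (t2, t3, t1), with out.j its own outer ports: {out.1, out.3} {out.2} {t1.1} {t1.2} {t1.3} {t2.1, t3.3} {t2.2, t2.3, t3.2} {t3.1}

{out.1, out.3} {out.2} {t1.1} {t1.2} {t1.3} {t2.1, t3.3} {t2.2, t2.3, t3.2} {t3.1}


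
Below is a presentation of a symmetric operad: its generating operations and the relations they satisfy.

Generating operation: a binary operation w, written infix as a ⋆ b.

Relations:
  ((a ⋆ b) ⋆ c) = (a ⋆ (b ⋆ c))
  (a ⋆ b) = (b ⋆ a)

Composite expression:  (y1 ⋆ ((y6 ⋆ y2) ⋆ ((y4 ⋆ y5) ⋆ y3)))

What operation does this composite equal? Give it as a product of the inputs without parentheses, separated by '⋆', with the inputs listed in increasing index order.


y1 ⋆ y2 ⋆ y3 ⋆ y4 ⋆ y5 ⋆ y6


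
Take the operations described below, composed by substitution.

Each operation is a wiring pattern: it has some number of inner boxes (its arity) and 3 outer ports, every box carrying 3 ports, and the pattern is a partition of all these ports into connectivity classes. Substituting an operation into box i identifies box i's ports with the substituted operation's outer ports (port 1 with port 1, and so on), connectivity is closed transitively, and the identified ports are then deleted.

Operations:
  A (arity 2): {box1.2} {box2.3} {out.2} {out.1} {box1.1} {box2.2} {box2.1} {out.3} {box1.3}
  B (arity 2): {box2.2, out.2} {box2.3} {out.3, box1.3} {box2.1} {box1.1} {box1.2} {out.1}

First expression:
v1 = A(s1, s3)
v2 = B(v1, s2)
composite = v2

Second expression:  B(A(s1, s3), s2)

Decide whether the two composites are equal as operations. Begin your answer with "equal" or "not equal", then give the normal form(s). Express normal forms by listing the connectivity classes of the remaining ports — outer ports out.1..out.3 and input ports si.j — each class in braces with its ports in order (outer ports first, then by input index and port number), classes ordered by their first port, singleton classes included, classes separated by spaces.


equal; the common form is {out.1} {out.2, s2.2} {out.3} {s1.1} {s1.2} {s1.3} {s2.1} {s2.3} {s3.1} {s3.2} {s3.3}

In normal form, the first expression is {out.1} {out.2, s2.2} {out.3} {s1.1} {s1.2} {s1.3} {s2.1} {s2.3} {s3.1} {s3.2} {s3.3}
In normal form, the second expression is {out.1} {out.2, s2.2} {out.3} {s1.1} {s1.2} {s1.3} {s2.1} {s2.3} {s3.1} {s3.2} {s3.3}
The forms coincide; equal.


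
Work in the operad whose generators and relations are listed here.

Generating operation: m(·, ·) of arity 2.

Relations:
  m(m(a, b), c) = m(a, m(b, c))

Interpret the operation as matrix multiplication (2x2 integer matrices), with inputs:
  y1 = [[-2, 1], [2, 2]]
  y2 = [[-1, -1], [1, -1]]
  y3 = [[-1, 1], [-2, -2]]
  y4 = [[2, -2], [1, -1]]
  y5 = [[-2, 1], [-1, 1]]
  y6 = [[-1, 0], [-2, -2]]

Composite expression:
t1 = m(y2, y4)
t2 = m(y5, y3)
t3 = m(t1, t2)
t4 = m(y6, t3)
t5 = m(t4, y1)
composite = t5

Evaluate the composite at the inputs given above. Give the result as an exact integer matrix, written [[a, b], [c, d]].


[[-12, -3], [-16, -4]]

m(y2, y4) = [[-3, 3], [1, -1]]
m(y5, y3) = [[0, -4], [-1, -3]]
m(m(y2, y4), m(y5, y3)) = [[-3, 3], [1, -1]]
m(y6, m(m(y2, y4), m(y5, y3))) = [[3, -3], [4, -4]]
m(m(y6, m(m(y2, y4), m(y5, y3))), y1) = [[-12, -3], [-16, -4]]


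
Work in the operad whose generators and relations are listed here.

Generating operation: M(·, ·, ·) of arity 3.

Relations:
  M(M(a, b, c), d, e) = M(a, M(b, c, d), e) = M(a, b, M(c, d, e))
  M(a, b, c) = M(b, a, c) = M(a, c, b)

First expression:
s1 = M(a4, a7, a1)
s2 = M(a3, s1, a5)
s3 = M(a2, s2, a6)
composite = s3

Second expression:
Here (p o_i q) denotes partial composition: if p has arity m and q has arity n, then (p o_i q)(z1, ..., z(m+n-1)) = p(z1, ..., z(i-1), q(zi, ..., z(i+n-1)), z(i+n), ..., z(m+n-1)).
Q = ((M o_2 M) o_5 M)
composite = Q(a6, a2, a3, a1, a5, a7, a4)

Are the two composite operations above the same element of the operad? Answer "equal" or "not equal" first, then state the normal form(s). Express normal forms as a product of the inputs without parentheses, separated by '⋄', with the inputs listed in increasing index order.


equal — both sides give a1 ⋄ a2 ⋄ a3 ⋄ a4 ⋄ a5 ⋄ a6 ⋄ a7

Normal form of the first expression: a1 ⋄ a2 ⋄ a3 ⋄ a4 ⋄ a5 ⋄ a6 ⋄ a7
Normal form of the second expression: a1 ⋄ a2 ⋄ a3 ⋄ a4 ⋄ a5 ⋄ a6 ⋄ a7
Identical normal forms: equal.


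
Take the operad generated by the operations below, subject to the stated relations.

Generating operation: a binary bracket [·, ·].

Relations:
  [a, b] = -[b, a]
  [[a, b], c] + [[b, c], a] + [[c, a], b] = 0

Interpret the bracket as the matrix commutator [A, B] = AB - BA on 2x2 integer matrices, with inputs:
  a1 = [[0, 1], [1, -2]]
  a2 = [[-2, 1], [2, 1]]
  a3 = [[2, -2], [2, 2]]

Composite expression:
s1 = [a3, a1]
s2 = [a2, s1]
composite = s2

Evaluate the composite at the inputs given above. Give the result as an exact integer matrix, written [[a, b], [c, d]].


[a3, a1] = [[-4, 4], [4, 4]]
[a2, [a3, a1]] = [[-4, -4], [-4, 4]]

[[-4, -4], [-4, 4]]


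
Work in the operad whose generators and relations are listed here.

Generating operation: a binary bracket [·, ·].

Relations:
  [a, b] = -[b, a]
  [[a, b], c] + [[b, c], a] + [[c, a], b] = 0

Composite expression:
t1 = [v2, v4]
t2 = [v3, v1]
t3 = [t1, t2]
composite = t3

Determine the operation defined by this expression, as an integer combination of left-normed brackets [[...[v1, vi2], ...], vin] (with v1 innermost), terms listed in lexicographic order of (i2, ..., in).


[[[v1, v3], v2], v4] - [[[v1, v3], v4], v2]

In the tensor algebra, words opening v1 carry the v1-anchored form.
Composite bracket: [[v2, v4], [v3, v1]]
The bracket unfolds into 8 signed words via [a, b] = ab - ba (2^3 = 8).
Words beginning with v1 determine it all:
  sign of v1v3v2v4 is +1, so it contributes +[[[v1, v3], v2], v4]
  sign of v1v3v4v2 is -1, so it contributes -[[[v1, v3], v4], v2]


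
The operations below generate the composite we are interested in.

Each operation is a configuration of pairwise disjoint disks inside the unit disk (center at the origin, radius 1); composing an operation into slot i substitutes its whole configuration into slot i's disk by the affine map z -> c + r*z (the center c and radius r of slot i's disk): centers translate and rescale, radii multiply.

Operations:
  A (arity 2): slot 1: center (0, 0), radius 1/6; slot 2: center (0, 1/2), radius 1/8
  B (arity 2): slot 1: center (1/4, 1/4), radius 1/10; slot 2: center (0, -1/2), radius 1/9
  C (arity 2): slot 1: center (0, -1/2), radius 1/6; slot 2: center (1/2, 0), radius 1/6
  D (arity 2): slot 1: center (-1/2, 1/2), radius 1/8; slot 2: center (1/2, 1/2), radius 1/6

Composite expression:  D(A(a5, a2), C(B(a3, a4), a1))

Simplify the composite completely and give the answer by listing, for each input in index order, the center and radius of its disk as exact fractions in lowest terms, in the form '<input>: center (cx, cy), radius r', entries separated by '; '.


a1: center (7/12, 1/2), radius 1/36; a2: center (-1/2, 9/16), radius 1/64; a3: center (73/144, 61/144), radius 1/360; a4: center (1/2, 29/72), radius 1/324; a5: center (-1/2, 1/2), radius 1/48

Follow each a-input down from D: c' goes to c + r*c', radius to r*r'.
input a5: applying the 2 nested substitutions gives center (-1/2, 1/2), radius 1/48
input a2: applying the 2 nested substitutions gives center (-1/2, 9/16), radius 1/64
input a3: applying the 3 nested substitutions gives center (73/144, 61/144), radius 1/360
input a4: applying the 3 nested substitutions gives center (1/2, 29/72), radius 1/324
input a1: applying the 2 nested substitutions gives center (7/12, 1/2), radius 1/36


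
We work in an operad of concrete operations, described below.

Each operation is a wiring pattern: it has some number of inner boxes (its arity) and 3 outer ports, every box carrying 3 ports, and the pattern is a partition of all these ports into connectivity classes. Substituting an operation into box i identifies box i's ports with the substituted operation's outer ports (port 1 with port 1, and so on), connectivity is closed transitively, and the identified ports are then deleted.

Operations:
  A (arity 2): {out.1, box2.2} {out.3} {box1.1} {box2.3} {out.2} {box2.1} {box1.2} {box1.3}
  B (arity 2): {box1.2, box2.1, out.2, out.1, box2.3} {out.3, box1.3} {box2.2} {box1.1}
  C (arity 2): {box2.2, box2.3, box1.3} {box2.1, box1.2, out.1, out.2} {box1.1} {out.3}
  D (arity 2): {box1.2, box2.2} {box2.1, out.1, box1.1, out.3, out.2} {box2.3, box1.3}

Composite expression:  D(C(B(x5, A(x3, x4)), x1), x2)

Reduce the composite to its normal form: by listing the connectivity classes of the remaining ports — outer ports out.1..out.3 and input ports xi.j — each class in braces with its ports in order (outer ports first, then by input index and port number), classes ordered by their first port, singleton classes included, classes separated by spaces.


{out.1, out.2, out.3, x1.1, x2.1, x2.2, x4.2, x5.2} {x1.2, x1.3, x5.3} {x2.3} {x3.1} {x3.2} {x3.3} {x4.1} {x4.3} {x5.1}

Two ports join when wires chain via D-identified ports.
the subtree at A composes to {out.1, x4.2} {out.2} {out.3} {x3.1} {x3.2} {x3.3} {x4.1} {x4.3} on (x3, x4); out.j = own outer ports
the subtree at B composes to {out.1, out.2, x4.2, x5.2} {out.3, x5.3} {x3.1} {x3.2} {x3.3} {x4.1} {x4.3} {x5.1} on (x5, x3, x4); out.j = own outer ports
the subtree at C composes to {out.1, out.2, x1.1, x4.2, x5.2} {out.3} {x1.2, x1.3, x5.3} {x3.1} {x3.2} {x3.3} {x4.1} {x4.3} {x5.1} on (x5, x3, x4, x1); out.j = own outer ports
the subtree at D composes to {out.1, out.2, out.3, x1.1, x2.1, x2.2, x4.2, x5.2} {x1.2, x1.3, x5.3} {x2.3} {x3.1} {x3.2} {x3.3} {x4.1} {x4.3} {x5.1} on (x5, x3, x4, x1, x2); out.j = own outer ports


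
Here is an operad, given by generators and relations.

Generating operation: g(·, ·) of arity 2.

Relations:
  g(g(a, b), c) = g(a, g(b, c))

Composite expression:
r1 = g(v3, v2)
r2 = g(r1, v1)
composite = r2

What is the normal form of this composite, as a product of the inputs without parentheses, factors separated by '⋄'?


v3 ⋄ v2 ⋄ v1

Every regrouping of g is equal, so read the v-inputs in written order.
g(v3, v2) flattens to v3 ⋄ v2
g(g(v3, v2), v1) flattens to v3 ⋄ v2 ⋄ v1


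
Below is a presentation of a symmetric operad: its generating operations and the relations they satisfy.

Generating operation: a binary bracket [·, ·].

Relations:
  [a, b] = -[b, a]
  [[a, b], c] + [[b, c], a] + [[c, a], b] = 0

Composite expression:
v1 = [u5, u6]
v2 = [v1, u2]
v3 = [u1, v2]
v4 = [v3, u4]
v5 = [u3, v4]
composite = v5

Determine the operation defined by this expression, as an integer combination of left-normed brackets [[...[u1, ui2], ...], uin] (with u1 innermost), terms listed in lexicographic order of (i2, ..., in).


[[[[[u1, u2], u5], u6], u4], u3] - [[[[[u1, u2], u6], u5], u4], u3] - [[[[[u1, u5], u6], u2], u4], u3] + [[[[[u1, u6], u5], u2], u4], u3]

Antisymmetry and Jacobi reduce to u1-anchored left-normed brackets.
Composite bracket: [u3, [[u1, [[u5, u6], u2]], u4]]
Under [a, b] = ab - ba we get 32 signed associative words (2^5 = 32).
The u1-initial words carry the normal form:
  u1u2u5u6u4u3 appears with sign +1, giving the term +[[[[[u1, u2], u5], u6], u4], u3]
  u1u2u6u5u4u3 appears with sign -1, giving the term -[[[[[u1, u2], u6], u5], u4], u3]
  u1u5u6u2u4u3 appears with sign -1, giving the term -[[[[[u1, u5], u6], u2], u4], u3]
  u1u6u5u2u4u3 appears with sign +1, giving the term +[[[[[u1, u6], u5], u2], u4], u3]


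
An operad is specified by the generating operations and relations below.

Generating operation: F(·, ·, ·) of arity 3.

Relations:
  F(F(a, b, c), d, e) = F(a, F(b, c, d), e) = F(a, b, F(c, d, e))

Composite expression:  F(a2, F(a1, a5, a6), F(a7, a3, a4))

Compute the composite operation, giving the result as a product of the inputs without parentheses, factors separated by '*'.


Key point: F is associative — brackets drop, the a-order remains.
F(a1, a5, a6) linearizes to a1 * a5 * a6
F(a7, a3, a4) linearizes to a7 * a3 * a4
F(a2, F(a1, a5, a6), F(a7, a3, a4)) linearizes to a2 * a1 * a5 * a6 * a7 * a3 * a4

a2 * a1 * a5 * a6 * a7 * a3 * a4


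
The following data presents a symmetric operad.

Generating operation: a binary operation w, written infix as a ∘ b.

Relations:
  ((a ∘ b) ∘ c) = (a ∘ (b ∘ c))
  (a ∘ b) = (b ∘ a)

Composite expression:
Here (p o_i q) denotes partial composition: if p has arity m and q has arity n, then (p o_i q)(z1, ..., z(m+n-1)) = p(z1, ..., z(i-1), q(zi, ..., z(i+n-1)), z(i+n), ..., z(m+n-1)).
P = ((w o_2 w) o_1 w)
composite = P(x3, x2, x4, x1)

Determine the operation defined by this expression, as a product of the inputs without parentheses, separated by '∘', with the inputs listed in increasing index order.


x1 ∘ x2 ∘ x3 ∘ x4

Both nesting and order wash out for w; what remains is which x's occur.
(x3 ∘ x2) linearizes to x3 ∘ x2
(x4 ∘ x1) linearizes to x4 ∘ x1
((x3 ∘ x2) ∘ (x4 ∘ x1)) linearizes to x3 ∘ x2 ∘ x4 ∘ x1
commutativity sorts the factors: x1 ∘ x2 ∘ x3 ∘ x4


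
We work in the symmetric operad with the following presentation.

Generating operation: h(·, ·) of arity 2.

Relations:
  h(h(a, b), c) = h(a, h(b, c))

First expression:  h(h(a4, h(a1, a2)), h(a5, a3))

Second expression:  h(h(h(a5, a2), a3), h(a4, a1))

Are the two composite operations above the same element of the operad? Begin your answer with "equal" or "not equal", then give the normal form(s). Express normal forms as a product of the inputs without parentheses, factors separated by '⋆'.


not equal; the first gives a4 ⋆ a1 ⋆ a2 ⋆ a5 ⋆ a3 and the second a5 ⋆ a2 ⋆ a3 ⋆ a4 ⋆ a1
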